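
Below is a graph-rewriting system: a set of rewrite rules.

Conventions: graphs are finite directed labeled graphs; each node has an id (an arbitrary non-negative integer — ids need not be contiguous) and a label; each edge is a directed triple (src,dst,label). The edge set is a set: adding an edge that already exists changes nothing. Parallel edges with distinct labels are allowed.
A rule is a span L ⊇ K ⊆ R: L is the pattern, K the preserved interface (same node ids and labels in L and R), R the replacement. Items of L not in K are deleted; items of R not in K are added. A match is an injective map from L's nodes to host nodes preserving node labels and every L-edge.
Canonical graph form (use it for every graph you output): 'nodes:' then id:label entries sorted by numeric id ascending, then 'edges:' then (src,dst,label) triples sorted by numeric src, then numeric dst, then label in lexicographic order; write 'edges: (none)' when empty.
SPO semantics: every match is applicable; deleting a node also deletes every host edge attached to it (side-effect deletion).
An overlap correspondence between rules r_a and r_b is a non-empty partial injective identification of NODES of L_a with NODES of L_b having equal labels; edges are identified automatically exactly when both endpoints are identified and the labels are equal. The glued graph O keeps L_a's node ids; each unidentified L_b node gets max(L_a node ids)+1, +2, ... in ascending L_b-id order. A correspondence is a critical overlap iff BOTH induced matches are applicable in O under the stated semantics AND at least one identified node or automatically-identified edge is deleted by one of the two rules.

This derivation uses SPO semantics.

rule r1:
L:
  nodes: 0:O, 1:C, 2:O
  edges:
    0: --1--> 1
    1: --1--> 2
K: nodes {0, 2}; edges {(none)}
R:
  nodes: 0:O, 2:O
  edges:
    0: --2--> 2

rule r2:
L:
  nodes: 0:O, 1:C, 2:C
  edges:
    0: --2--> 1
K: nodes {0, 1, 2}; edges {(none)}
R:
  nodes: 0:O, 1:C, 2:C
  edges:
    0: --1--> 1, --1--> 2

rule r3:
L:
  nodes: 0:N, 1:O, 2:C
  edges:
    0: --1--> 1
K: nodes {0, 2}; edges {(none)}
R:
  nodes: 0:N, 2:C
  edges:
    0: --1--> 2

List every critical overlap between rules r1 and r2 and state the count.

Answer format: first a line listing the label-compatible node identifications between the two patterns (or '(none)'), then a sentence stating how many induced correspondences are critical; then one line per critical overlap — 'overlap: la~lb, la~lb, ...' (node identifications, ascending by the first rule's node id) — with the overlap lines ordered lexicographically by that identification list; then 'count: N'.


label-compatible node identifications between L(r1) and L(r2): 0~0, 1~1, 1~2, 2~0
6 of the induced correspondences are critical overlaps of r1 and r2.
overlap: 0~0, 1~1
overlap: 0~0, 1~2
overlap: 1~1
overlap: 1~1, 2~0
overlap: 1~2
overlap: 1~2, 2~0
count: 6


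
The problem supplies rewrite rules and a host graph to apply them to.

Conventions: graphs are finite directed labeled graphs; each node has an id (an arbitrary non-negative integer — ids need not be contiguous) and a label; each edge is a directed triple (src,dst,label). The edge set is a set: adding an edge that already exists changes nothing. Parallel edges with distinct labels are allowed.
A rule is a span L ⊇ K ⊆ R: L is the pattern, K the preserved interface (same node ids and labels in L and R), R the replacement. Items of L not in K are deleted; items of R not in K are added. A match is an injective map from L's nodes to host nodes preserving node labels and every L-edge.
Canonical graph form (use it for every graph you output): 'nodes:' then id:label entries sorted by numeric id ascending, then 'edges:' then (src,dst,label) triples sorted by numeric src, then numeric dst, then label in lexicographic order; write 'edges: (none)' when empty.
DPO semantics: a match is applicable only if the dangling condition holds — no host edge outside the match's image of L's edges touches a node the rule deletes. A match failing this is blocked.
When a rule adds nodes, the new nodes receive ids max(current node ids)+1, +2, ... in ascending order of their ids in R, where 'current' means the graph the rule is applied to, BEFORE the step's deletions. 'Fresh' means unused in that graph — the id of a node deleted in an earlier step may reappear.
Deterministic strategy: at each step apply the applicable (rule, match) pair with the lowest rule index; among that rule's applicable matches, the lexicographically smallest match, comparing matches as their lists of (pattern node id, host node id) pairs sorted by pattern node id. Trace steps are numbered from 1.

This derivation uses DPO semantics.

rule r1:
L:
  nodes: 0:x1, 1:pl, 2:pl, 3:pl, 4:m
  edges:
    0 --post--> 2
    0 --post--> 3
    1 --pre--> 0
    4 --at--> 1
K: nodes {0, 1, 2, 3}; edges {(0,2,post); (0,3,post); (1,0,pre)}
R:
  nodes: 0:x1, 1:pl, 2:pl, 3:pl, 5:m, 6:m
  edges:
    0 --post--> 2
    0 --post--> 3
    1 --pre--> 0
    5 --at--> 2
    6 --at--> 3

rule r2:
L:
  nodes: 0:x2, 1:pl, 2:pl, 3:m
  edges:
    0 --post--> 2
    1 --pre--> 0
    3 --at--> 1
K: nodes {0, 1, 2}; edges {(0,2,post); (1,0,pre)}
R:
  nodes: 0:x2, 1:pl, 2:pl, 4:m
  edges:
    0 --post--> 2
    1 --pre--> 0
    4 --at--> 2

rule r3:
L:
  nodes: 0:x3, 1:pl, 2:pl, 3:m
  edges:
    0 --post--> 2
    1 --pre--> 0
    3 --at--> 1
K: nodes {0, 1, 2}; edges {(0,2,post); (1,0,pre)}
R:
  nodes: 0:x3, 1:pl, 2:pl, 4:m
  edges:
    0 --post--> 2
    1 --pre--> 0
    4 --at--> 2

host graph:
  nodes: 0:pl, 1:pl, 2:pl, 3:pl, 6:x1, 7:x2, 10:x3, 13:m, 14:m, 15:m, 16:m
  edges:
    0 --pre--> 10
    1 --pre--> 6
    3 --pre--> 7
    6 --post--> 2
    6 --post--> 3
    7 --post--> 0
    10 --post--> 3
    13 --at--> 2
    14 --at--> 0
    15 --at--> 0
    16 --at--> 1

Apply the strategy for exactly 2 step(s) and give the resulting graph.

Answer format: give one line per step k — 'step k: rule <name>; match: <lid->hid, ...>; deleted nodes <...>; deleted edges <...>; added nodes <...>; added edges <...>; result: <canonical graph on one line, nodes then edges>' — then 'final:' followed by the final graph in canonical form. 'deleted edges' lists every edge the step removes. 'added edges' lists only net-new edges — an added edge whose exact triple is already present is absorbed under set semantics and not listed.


step 1: rule r1; match: 0->6, 1->1, 2->2, 3->3, 4->16; deleted nodes 16; deleted edges (16,1,at); added nodes 17, 18; added edges (17,2,at); (18,3,at); result: nodes: 0:pl, 1:pl, 2:pl, 3:pl, 6:x1, 7:x2, 10:x3, 13:m, 14:m, 15:m, 17:m, 18:m edges: (0,10,pre); (1,6,pre); (3,7,pre); (6,2,post); (6,3,post); (7,0,post); (10,3,post); (13,2,at); (14,0,at); (15,0,at); (17,2,at); (18,3,at)
step 2: rule r2; match: 0->7, 1->3, 2->0, 3->18; deleted nodes 18; deleted edges (18,3,at); added nodes 19; added edges (19,0,at); result: nodes: 0:pl, 1:pl, 2:pl, 3:pl, 6:x1, 7:x2, 10:x3, 13:m, 14:m, 15:m, 17:m, 19:m edges: (0,10,pre); (1,6,pre); (3,7,pre); (6,2,post); (6,3,post); (7,0,post); (10,3,post); (13,2,at); (14,0,at); (15,0,at); (17,2,at); (19,0,at)
final:
nodes: 0:pl, 1:pl, 2:pl, 3:pl, 6:x1, 7:x2, 10:x3, 13:m, 14:m, 15:m, 17:m, 19:m
edges: (0,10,pre); (1,6,pre); (3,7,pre); (6,2,post); (6,3,post); (7,0,post); (10,3,post); (13,2,at); (14,0,at); (15,0,at); (17,2,at); (19,0,at)


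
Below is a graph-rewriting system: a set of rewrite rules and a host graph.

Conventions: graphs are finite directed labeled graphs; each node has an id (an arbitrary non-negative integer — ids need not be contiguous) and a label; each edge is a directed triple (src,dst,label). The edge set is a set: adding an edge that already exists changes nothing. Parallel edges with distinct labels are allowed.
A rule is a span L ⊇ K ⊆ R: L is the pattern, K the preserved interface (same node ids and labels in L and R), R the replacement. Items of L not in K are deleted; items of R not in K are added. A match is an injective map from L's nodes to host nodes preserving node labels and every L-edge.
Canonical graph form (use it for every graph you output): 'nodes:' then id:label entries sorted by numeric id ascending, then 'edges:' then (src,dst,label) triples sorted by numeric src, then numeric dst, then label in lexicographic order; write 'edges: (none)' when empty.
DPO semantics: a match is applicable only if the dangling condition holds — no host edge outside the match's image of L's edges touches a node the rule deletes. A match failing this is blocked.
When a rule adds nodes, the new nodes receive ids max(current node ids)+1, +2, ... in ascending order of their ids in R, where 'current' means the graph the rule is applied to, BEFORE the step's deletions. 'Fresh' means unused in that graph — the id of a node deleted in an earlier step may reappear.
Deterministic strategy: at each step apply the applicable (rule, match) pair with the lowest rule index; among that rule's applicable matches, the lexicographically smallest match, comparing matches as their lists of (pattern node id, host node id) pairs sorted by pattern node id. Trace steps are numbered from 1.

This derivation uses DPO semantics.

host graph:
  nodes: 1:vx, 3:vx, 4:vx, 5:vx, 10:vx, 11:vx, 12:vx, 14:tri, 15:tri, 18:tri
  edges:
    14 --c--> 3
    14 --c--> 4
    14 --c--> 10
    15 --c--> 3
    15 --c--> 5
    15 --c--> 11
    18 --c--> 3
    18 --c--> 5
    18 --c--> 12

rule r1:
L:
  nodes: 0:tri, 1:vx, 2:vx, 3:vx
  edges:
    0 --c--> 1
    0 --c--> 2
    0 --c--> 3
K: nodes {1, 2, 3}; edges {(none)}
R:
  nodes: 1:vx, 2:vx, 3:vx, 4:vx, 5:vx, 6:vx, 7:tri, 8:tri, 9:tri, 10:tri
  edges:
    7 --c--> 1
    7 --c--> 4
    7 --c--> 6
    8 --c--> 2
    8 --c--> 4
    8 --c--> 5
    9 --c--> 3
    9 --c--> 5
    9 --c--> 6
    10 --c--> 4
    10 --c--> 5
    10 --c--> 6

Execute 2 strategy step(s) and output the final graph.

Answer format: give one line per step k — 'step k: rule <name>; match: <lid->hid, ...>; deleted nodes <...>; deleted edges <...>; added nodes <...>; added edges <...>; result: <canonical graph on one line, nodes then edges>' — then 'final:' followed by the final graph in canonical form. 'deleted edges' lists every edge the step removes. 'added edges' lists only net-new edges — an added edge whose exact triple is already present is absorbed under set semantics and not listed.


step 1: rule r1; match: 0->14, 1->3, 2->4, 3->10; deleted nodes 14; deleted edges (14,3,c); (14,4,c); (14,10,c); added nodes 19, 20, 21, 22, 23, 24, 25; added edges (22,3,c); (22,19,c); (22,21,c); (23,4,c); (23,19,c); (23,20,c); (24,10,c); (24,20,c); (24,21,c); (25,19,c); (25,20,c); (25,21,c); result: nodes: 1:vx, 3:vx, 4:vx, 5:vx, 10:vx, 11:vx, 12:vx, 15:tri, 18:tri, 19:vx, 20:vx, 21:vx, 22:tri, 23:tri, 24:tri, 25:tri edges: (15,3,c); (15,5,c); (15,11,c); (18,3,c); (18,5,c); (18,12,c); (22,3,c); (22,19,c); (22,21,c); (23,4,c); (23,19,c); (23,20,c); (24,10,c); (24,20,c); (24,21,c); (25,19,c); (25,20,c); (25,21,c)
step 2: rule r1; match: 0->15, 1->3, 2->5, 3->11; deleted nodes 15; deleted edges (15,3,c); (15,5,c); (15,11,c); added nodes 26, 27, 28, 29, 30, 31, 32; added edges (29,3,c); (29,26,c); (29,28,c); (30,5,c); (30,26,c); (30,27,c); (31,11,c); (31,27,c); (31,28,c); (32,26,c); (32,27,c); (32,28,c); result: nodes: 1:vx, 3:vx, 4:vx, 5:vx, 10:vx, 11:vx, 12:vx, 18:tri, 19:vx, 20:vx, 21:vx, 22:tri, 23:tri, 24:tri, 25:tri, 26:vx, 27:vx, 28:vx, 29:tri, 30:tri, 31:tri, 32:tri edges: (18,3,c); (18,5,c); (18,12,c); (22,3,c); (22,19,c); (22,21,c); (23,4,c); (23,19,c); (23,20,c); (24,10,c); (24,20,c); (24,21,c); (25,19,c); (25,20,c); (25,21,c); (29,3,c); (29,26,c); (29,28,c); (30,5,c); (30,26,c); (30,27,c); (31,11,c); (31,27,c); (31,28,c); (32,26,c); (32,27,c); (32,28,c)
final:
nodes: 1:vx, 3:vx, 4:vx, 5:vx, 10:vx, 11:vx, 12:vx, 18:tri, 19:vx, 20:vx, 21:vx, 22:tri, 23:tri, 24:tri, 25:tri, 26:vx, 27:vx, 28:vx, 29:tri, 30:tri, 31:tri, 32:tri
edges: (18,3,c); (18,5,c); (18,12,c); (22,3,c); (22,19,c); (22,21,c); (23,4,c); (23,19,c); (23,20,c); (24,10,c); (24,20,c); (24,21,c); (25,19,c); (25,20,c); (25,21,c); (29,3,c); (29,26,c); (29,28,c); (30,5,c); (30,26,c); (30,27,c); (31,11,c); (31,27,c); (31,28,c); (32,26,c); (32,27,c); (32,28,c)


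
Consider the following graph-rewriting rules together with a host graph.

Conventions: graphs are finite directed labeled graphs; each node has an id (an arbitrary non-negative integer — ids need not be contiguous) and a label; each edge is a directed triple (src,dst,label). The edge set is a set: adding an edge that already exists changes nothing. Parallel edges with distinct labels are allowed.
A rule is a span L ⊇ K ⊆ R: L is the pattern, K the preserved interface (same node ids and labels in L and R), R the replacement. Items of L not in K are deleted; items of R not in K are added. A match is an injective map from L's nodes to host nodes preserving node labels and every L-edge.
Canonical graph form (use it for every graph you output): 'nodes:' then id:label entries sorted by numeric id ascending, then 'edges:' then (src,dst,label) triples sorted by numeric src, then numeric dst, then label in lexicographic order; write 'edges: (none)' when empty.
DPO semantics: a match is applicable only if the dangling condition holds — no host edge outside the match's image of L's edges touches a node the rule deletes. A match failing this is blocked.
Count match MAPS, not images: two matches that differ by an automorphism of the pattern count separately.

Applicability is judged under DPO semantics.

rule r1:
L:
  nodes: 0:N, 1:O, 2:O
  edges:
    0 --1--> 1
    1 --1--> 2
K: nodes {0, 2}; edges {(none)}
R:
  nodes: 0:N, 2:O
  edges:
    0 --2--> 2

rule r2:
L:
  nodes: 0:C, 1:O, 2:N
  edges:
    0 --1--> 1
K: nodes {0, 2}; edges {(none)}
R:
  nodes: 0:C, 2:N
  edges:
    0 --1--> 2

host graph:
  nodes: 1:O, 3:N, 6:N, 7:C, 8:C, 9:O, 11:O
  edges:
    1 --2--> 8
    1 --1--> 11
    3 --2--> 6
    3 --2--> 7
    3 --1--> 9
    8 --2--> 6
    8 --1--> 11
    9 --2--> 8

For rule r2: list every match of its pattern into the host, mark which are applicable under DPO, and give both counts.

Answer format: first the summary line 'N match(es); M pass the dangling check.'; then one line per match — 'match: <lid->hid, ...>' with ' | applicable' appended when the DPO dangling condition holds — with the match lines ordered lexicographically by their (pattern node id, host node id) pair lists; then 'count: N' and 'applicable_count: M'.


2 match(es); 0 pass the dangling check.
match: 0->8, 1->11, 2->3
match: 0->8, 1->11, 2->6
count: 2
applicable_count: 0


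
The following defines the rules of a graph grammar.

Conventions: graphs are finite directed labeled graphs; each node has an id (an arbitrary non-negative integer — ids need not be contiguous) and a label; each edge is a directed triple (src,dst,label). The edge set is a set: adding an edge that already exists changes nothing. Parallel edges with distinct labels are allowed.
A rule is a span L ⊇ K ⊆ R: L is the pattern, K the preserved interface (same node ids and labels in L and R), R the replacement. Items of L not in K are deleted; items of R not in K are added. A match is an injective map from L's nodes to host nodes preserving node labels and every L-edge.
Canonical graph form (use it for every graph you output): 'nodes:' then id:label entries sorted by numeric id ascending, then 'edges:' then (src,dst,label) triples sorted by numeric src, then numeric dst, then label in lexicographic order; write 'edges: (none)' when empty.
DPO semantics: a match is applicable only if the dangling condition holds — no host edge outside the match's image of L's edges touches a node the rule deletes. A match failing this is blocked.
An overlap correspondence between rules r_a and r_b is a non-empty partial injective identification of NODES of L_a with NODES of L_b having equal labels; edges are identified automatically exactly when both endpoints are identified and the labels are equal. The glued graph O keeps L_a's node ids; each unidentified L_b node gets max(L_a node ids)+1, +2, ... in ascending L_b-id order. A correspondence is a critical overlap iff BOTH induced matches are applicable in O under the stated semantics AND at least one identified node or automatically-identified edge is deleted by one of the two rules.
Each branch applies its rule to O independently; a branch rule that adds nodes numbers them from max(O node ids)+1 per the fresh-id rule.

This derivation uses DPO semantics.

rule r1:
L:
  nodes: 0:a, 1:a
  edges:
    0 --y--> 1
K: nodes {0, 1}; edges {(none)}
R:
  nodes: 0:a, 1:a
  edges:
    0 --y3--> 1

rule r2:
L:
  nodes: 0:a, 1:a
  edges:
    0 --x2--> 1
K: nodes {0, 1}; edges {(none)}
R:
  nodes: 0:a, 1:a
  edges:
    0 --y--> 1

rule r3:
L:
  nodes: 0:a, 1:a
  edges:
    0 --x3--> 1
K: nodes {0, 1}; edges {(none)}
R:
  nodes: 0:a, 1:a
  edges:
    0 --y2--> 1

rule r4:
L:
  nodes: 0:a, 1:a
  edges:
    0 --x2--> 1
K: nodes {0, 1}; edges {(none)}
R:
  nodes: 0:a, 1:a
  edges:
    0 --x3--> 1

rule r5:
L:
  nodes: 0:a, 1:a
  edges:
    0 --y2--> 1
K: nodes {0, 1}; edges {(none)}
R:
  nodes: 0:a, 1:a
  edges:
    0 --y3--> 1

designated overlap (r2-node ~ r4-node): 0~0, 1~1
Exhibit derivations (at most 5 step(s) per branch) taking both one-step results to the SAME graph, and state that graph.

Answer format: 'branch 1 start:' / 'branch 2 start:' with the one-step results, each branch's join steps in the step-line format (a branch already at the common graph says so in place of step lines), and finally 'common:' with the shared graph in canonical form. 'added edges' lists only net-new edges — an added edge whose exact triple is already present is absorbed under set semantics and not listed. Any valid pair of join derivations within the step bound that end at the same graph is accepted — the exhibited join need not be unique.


branch 1 start:
nodes: 0:a, 1:a
edges: (0,1,y)
branch 2 start:
nodes: 0:a, 1:a
edges: (0,1,x3)
branch 1 step 1: rule r1; match: 0->0, 1->1; deleted nodes (none); deleted edges (0,1,y); added nodes (none); added edges (0,1,y3); result: nodes: 0:a, 1:a edges: (0,1,y3)
branch 2 step 1: rule r3; match: 0->0, 1->1; deleted nodes (none); deleted edges (0,1,x3); added nodes (none); added edges (0,1,y2); result: nodes: 0:a, 1:a edges: (0,1,y2)
branch 2 step 2: rule r5; match: 0->0, 1->1; deleted nodes (none); deleted edges (0,1,y2); added nodes (none); added edges (0,1,y3); result: nodes: 0:a, 1:a edges: (0,1,y3)
common:
nodes: 0:a, 1:a
edges: (0,1,y3)


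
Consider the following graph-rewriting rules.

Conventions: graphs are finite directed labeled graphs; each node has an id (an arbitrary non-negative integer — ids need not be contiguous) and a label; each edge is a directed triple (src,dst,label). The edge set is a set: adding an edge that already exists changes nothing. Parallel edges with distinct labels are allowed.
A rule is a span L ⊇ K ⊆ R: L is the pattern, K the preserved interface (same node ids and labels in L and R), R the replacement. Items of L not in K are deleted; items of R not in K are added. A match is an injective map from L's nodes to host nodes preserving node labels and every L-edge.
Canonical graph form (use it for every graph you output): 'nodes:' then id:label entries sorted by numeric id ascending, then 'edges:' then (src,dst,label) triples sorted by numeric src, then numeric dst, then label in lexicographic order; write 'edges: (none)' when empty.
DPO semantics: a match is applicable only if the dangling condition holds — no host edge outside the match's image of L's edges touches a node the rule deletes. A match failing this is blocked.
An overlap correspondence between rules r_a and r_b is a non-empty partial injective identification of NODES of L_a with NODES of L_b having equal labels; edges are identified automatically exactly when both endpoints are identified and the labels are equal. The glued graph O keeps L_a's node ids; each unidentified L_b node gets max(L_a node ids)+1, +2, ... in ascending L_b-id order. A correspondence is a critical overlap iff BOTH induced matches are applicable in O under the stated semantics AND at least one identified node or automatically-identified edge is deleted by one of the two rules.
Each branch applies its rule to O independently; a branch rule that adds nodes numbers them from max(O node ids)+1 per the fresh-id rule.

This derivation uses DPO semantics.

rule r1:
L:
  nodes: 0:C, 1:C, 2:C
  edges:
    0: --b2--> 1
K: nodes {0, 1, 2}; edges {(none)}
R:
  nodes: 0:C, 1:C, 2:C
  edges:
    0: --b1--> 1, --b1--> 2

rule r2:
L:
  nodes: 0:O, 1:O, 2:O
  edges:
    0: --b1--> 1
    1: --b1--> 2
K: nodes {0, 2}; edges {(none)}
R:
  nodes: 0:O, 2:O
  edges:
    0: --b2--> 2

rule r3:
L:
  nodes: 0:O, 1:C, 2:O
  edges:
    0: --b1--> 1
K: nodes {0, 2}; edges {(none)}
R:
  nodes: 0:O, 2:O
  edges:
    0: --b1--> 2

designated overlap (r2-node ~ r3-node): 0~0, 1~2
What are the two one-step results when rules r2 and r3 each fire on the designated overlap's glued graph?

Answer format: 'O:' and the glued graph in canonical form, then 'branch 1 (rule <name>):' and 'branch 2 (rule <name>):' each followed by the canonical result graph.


O:
nodes: 0:O, 1:O, 2:O, 3:C
edges: (0,1,b1); (0,3,b1); (1,2,b1)
branch 1 (rule r2):
nodes: 0:O, 2:O, 3:C
edges: (0,2,b2); (0,3,b1)
branch 2 (rule r3):
nodes: 0:O, 1:O, 2:O
edges: (0,1,b1); (1,2,b1)


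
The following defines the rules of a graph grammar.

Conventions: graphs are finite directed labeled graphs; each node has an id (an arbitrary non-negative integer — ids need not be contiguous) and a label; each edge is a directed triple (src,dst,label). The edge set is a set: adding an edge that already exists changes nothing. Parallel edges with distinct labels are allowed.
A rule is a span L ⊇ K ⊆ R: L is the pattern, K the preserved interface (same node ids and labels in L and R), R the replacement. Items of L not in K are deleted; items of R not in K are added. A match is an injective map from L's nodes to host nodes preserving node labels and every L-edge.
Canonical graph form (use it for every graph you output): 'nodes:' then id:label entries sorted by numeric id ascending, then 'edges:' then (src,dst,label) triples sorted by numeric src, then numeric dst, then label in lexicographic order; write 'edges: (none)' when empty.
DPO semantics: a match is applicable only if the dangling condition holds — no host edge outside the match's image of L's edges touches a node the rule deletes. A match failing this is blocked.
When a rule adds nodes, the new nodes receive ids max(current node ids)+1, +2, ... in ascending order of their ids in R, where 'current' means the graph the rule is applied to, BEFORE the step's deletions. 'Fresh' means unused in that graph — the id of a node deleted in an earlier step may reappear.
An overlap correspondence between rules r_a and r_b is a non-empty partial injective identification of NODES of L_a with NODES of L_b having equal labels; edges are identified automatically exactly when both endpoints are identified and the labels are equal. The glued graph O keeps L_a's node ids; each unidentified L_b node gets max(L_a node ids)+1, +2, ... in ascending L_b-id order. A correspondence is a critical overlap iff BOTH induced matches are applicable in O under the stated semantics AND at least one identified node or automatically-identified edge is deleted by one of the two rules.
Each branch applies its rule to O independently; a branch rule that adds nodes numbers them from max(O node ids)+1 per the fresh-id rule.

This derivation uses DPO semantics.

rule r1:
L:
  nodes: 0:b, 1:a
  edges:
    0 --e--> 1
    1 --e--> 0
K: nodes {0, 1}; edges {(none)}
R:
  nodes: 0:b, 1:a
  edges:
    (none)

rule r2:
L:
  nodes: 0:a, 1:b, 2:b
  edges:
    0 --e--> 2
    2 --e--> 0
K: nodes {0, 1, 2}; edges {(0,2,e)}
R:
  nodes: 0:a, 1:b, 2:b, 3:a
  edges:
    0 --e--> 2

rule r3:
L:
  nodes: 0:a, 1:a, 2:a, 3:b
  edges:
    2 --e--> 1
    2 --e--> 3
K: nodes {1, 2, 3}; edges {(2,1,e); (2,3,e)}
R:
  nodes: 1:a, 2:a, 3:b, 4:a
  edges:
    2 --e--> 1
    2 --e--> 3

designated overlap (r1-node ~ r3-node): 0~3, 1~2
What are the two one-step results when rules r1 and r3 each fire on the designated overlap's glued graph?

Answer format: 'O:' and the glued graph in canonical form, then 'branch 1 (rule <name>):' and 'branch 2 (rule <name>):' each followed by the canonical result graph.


O:
nodes: 0:b, 1:a, 2:a, 3:a
edges: (0,1,e); (1,0,e); (1,3,e)
branch 1 (rule r1):
nodes: 0:b, 1:a, 2:a, 3:a
edges: (1,3,e)
branch 2 (rule r3):
nodes: 0:b, 1:a, 3:a, 4:a
edges: (0,1,e); (1,0,e); (1,3,e)


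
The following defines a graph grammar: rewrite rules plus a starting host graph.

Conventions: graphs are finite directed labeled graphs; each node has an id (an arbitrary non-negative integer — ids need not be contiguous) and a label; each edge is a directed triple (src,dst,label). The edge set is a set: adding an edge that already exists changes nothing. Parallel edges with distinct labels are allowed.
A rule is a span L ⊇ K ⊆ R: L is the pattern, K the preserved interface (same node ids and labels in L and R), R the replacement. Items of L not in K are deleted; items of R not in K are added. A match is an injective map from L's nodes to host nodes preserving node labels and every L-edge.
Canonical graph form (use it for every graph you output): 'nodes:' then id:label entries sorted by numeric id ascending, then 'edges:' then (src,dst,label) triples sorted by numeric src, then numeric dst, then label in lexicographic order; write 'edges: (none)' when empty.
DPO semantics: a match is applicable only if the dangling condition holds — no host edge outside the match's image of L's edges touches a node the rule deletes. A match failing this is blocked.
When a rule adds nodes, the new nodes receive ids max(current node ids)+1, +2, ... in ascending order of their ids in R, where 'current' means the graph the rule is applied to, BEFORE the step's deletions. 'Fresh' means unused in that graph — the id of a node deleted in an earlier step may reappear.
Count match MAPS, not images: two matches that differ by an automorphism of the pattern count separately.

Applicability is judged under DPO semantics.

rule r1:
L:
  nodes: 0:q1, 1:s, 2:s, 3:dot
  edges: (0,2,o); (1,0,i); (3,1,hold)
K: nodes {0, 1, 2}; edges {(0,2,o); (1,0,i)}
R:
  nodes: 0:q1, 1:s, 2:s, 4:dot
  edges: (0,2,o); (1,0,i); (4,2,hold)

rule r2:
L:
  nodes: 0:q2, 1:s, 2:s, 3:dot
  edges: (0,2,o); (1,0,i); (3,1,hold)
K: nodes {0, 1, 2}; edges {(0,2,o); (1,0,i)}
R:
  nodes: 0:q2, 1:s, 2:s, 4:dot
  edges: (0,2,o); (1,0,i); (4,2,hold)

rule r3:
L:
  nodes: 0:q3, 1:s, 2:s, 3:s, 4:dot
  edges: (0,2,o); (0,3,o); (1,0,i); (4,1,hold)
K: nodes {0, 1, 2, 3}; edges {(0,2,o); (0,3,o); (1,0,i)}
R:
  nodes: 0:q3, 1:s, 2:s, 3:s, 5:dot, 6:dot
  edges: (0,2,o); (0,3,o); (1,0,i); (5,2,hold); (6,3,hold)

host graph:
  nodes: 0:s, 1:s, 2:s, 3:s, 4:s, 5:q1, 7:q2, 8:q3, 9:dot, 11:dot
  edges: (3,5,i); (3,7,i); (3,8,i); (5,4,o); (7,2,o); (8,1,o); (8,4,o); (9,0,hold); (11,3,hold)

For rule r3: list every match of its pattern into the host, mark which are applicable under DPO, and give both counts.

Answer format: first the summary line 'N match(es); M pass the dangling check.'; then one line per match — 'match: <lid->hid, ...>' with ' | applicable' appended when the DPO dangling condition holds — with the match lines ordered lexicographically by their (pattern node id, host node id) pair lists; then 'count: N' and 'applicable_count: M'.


2 match(es); 2 pass the dangling check.
match: 0->8, 1->3, 2->1, 3->4, 4->11 | applicable
match: 0->8, 1->3, 2->4, 3->1, 4->11 | applicable
count: 2
applicable_count: 2


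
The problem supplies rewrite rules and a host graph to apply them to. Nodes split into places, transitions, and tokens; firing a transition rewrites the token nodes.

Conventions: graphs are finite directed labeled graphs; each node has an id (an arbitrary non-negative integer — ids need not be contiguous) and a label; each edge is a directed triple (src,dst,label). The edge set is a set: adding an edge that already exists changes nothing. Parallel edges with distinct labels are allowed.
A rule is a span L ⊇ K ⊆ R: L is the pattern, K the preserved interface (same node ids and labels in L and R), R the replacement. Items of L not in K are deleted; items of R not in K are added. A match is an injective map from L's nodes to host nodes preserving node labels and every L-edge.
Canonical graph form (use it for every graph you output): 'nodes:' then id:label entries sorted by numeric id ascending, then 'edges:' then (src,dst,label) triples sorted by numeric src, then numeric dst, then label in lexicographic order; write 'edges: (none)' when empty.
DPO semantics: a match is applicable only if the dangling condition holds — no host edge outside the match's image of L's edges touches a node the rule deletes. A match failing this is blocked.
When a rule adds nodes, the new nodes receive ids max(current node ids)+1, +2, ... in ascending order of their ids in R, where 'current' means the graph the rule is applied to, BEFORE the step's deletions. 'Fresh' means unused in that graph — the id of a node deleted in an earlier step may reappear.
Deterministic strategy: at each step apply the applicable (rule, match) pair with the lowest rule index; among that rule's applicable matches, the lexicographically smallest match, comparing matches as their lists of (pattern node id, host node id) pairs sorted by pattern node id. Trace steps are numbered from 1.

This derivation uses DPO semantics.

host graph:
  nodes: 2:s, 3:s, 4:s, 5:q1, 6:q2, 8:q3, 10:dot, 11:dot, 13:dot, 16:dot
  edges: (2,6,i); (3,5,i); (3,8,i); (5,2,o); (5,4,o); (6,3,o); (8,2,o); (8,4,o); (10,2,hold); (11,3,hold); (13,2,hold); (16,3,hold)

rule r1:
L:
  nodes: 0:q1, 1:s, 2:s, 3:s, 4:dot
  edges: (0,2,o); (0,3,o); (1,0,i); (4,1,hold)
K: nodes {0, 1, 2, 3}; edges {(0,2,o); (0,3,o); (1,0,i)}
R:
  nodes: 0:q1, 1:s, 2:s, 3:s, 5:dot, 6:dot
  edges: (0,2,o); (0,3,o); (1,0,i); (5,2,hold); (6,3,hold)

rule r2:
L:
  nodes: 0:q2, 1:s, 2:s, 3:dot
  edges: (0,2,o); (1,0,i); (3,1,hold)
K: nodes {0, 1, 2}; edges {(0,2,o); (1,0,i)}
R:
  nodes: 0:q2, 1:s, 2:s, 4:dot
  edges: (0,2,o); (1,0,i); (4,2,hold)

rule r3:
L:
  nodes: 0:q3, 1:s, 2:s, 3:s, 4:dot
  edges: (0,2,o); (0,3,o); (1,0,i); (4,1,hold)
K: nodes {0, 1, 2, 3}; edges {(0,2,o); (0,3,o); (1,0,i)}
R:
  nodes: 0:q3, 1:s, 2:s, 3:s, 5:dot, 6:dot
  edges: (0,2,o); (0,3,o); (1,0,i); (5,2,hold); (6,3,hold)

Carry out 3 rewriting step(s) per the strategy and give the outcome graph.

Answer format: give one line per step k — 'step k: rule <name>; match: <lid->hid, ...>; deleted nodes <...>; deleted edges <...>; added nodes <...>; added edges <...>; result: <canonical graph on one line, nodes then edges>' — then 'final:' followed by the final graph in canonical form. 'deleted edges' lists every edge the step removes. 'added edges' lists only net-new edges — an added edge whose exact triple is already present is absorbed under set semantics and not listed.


step 1: rule r1; match: 0->5, 1->3, 2->2, 3->4, 4->11; deleted nodes 11; deleted edges (11,3,hold); added nodes 17, 18; added edges (17,2,hold); (18,4,hold); result: nodes: 2:s, 3:s, 4:s, 5:q1, 6:q2, 8:q3, 10:dot, 13:dot, 16:dot, 17:dot, 18:dot edges: (2,6,i); (3,5,i); (3,8,i); (5,2,o); (5,4,o); (6,3,o); (8,2,o); (8,4,o); (10,2,hold); (13,2,hold); (16,3,hold); (17,2,hold); (18,4,hold)
step 2: rule r1; match: 0->5, 1->3, 2->2, 3->4, 4->16; deleted nodes 16; deleted edges (16,3,hold); added nodes 19, 20; added edges (19,2,hold); (20,4,hold); result: nodes: 2:s, 3:s, 4:s, 5:q1, 6:q2, 8:q3, 10:dot, 13:dot, 17:dot, 18:dot, 19:dot, 20:dot edges: (2,6,i); (3,5,i); (3,8,i); (5,2,o); (5,4,o); (6,3,o); (8,2,o); (8,4,o); (10,2,hold); (13,2,hold); (17,2,hold); (18,4,hold); (19,2,hold); (20,4,hold)
step 3: rule r2; match: 0->6, 1->2, 2->3, 3->10; deleted nodes 10; deleted edges (10,2,hold); added nodes 21; added edges (21,3,hold); result: nodes: 2:s, 3:s, 4:s, 5:q1, 6:q2, 8:q3, 13:dot, 17:dot, 18:dot, 19:dot, 20:dot, 21:dot edges: (2,6,i); (3,5,i); (3,8,i); (5,2,o); (5,4,o); (6,3,o); (8,2,o); (8,4,o); (13,2,hold); (17,2,hold); (18,4,hold); (19,2,hold); (20,4,hold); (21,3,hold)
final:
nodes: 2:s, 3:s, 4:s, 5:q1, 6:q2, 8:q3, 13:dot, 17:dot, 18:dot, 19:dot, 20:dot, 21:dot
edges: (2,6,i); (3,5,i); (3,8,i); (5,2,o); (5,4,o); (6,3,o); (8,2,o); (8,4,o); (13,2,hold); (17,2,hold); (18,4,hold); (19,2,hold); (20,4,hold); (21,3,hold)


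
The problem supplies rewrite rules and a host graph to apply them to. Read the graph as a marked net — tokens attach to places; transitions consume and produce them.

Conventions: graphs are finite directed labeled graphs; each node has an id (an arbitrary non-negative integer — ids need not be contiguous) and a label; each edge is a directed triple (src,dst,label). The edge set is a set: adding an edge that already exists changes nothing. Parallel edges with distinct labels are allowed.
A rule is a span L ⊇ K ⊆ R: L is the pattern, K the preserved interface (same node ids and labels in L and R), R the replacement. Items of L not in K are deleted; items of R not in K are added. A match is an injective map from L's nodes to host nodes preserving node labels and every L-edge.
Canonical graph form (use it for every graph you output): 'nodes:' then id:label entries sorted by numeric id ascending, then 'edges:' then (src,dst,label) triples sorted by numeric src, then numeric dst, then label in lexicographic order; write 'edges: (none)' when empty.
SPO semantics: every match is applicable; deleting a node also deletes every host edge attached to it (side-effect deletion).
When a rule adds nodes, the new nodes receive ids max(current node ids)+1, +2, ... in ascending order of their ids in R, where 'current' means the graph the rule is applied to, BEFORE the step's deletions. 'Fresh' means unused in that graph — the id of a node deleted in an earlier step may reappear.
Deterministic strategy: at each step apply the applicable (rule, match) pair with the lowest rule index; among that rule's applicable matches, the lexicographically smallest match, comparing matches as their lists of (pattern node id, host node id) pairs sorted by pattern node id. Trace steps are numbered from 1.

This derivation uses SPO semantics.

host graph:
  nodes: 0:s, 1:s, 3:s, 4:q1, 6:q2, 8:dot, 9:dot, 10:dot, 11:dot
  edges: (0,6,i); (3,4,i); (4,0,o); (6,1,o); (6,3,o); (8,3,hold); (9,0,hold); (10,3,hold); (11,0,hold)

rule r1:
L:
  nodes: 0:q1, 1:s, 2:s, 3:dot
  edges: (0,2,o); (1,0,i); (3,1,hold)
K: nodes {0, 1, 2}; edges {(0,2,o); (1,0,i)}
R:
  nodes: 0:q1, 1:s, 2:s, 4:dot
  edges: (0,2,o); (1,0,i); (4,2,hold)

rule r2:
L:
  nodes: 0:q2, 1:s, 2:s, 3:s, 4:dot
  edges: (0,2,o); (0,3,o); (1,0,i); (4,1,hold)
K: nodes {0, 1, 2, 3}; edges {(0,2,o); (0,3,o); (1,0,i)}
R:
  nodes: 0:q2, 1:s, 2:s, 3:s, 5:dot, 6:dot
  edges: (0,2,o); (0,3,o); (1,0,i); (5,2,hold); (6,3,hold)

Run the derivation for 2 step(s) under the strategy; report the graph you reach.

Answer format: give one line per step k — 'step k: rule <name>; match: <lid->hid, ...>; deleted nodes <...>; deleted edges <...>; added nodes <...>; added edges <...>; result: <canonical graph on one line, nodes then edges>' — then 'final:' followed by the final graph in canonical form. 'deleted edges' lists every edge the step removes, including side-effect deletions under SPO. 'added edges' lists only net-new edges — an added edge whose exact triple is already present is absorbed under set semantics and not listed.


step 1: rule r1; match: 0->4, 1->3, 2->0, 3->8; deleted nodes 8; deleted edges (8,3,hold); added nodes 12; added edges (12,0,hold); result: nodes: 0:s, 1:s, 3:s, 4:q1, 6:q2, 9:dot, 10:dot, 11:dot, 12:dot edges: (0,6,i); (3,4,i); (4,0,o); (6,1,o); (6,3,o); (9,0,hold); (10,3,hold); (11,0,hold); (12,0,hold)
step 2: rule r1; match: 0->4, 1->3, 2->0, 3->10; deleted nodes 10; deleted edges (10,3,hold); added nodes 13; added edges (13,0,hold); result: nodes: 0:s, 1:s, 3:s, 4:q1, 6:q2, 9:dot, 11:dot, 12:dot, 13:dot edges: (0,6,i); (3,4,i); (4,0,o); (6,1,o); (6,3,o); (9,0,hold); (11,0,hold); (12,0,hold); (13,0,hold)
final:
nodes: 0:s, 1:s, 3:s, 4:q1, 6:q2, 9:dot, 11:dot, 12:dot, 13:dot
edges: (0,6,i); (3,4,i); (4,0,o); (6,1,o); (6,3,o); (9,0,hold); (11,0,hold); (12,0,hold); (13,0,hold)


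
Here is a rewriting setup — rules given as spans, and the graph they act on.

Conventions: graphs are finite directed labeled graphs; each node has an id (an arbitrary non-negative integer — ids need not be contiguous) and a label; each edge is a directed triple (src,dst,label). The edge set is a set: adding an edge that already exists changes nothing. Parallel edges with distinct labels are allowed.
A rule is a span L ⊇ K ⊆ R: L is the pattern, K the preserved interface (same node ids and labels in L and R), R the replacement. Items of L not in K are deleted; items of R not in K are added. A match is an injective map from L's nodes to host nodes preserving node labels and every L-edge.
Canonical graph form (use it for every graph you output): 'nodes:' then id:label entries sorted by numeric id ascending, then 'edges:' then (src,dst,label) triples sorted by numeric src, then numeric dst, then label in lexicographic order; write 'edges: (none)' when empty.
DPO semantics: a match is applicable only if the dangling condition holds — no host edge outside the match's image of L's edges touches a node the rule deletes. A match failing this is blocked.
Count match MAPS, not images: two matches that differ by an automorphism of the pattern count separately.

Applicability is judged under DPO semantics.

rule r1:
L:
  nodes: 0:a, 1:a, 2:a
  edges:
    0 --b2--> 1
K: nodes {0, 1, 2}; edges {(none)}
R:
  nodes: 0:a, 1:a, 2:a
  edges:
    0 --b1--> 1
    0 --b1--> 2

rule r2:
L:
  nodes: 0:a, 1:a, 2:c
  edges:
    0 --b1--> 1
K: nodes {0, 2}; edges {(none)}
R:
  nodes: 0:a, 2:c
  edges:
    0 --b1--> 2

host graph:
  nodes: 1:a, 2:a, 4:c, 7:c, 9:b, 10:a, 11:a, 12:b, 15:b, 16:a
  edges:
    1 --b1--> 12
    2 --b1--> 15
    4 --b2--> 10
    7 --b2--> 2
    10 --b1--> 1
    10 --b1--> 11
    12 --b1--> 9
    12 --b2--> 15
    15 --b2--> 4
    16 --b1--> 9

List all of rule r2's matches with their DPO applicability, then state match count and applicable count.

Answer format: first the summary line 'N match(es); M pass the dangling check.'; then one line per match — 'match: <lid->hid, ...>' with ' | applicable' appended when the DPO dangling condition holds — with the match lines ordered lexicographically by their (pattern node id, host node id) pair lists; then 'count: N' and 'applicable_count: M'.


4 match(es); 2 pass the dangling check.
match: 0->10, 1->1, 2->4
match: 0->10, 1->1, 2->7
match: 0->10, 1->11, 2->4 | applicable
match: 0->10, 1->11, 2->7 | applicable
count: 4
applicable_count: 2


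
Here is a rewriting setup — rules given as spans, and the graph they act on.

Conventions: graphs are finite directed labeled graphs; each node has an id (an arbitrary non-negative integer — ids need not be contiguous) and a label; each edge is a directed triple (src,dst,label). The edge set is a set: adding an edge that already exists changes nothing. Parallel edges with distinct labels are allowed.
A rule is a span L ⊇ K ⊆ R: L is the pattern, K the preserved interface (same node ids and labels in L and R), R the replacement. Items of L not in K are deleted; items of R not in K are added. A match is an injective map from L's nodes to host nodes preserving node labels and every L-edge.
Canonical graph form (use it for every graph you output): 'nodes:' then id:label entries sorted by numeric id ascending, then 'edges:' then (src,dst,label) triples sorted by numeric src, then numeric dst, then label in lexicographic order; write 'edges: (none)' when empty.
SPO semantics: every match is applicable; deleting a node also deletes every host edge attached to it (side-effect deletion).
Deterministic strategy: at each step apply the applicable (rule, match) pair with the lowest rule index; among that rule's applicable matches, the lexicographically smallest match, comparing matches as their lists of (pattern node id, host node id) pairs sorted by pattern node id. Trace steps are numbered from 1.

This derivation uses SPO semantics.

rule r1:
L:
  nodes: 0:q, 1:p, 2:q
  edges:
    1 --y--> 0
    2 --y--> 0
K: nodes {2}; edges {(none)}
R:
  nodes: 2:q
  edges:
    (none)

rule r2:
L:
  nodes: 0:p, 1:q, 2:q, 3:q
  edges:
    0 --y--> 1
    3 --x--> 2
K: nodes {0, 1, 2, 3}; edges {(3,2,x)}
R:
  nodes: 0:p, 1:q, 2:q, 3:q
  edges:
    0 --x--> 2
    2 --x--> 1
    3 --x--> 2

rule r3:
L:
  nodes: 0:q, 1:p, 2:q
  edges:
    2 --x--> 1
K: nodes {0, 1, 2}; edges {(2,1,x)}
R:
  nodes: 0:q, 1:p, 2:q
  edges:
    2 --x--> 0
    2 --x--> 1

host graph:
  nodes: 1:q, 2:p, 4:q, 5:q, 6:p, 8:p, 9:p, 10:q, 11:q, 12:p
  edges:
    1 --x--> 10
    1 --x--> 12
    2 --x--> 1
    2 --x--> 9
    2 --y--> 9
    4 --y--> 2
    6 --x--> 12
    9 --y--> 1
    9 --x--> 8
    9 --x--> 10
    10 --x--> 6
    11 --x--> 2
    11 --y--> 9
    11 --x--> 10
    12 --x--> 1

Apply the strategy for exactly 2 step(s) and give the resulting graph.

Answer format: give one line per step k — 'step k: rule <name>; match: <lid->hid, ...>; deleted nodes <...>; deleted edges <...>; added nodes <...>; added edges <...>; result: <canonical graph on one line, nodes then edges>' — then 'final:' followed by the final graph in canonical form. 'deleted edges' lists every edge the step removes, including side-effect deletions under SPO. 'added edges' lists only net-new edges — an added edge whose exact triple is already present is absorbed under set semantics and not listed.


step 1: rule r2; match: 0->9, 1->1, 2->10, 3->11; deleted nodes (none); deleted edges (9,1,y); added nodes (none); added edges (10,1,x); result: nodes: 1:q, 2:p, 4:q, 5:q, 6:p, 8:p, 9:p, 10:q, 11:q, 12:p edges: (1,10,x); (1,12,x); (2,1,x); (2,9,x); (2,9,y); (4,2,y); (6,12,x); (9,8,x); (9,10,x); (10,1,x); (10,6,x); (11,2,x); (11,9,y); (11,10,x); (12,1,x)
step 2: rule r3; match: 0->1, 1->2, 2->11; deleted nodes (none); deleted edges (none); added nodes (none); added edges (11,1,x); result: nodes: 1:q, 2:p, 4:q, 5:q, 6:p, 8:p, 9:p, 10:q, 11:q, 12:p edges: (1,10,x); (1,12,x); (2,1,x); (2,9,x); (2,9,y); (4,2,y); (6,12,x); (9,8,x); (9,10,x); (10,1,x); (10,6,x); (11,1,x); (11,2,x); (11,9,y); (11,10,x); (12,1,x)
final:
nodes: 1:q, 2:p, 4:q, 5:q, 6:p, 8:p, 9:p, 10:q, 11:q, 12:p
edges: (1,10,x); (1,12,x); (2,1,x); (2,9,x); (2,9,y); (4,2,y); (6,12,x); (9,8,x); (9,10,x); (10,1,x); (10,6,x); (11,1,x); (11,2,x); (11,9,y); (11,10,x); (12,1,x)
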